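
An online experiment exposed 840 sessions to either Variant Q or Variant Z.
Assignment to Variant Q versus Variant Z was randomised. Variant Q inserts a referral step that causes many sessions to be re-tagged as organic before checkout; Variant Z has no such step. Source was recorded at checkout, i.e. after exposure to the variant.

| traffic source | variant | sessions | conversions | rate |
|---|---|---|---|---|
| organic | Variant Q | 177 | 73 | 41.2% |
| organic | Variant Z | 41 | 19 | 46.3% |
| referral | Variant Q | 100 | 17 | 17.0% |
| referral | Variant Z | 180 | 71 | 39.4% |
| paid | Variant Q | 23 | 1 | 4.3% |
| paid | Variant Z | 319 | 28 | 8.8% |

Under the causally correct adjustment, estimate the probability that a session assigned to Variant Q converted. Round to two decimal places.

0.30

Traffic source lies on the pathway variant → traffic source → outcome, so adjusting for it blocks the indirect effect. For the total causal effect of variant, use the unadjusted pooled rates.
So P(outcome | do(Variant Q)) is just the pooled rate for Variant Q: 91/300 = 0.303.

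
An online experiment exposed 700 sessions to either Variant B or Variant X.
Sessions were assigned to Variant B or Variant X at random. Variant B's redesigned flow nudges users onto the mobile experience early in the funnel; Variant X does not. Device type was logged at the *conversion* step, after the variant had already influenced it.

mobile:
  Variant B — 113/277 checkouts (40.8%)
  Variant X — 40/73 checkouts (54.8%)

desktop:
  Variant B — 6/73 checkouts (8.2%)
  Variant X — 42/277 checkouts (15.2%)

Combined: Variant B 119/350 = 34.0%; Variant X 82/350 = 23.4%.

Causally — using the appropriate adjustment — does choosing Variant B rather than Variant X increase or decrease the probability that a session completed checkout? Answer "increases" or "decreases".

increases

The device type-specific comparison favours Variant X throughout, but the pooled figures favour Variant B. The question is whether to condition on device type.
Device type here is a post-treatment variable shaped by the variant; conditioning on it would introduce bias rather than remove it. The overall comparison is the causal one.
Pooled: Variant B 34.0% vs Variant X 23.4%; Variant B is higher overall.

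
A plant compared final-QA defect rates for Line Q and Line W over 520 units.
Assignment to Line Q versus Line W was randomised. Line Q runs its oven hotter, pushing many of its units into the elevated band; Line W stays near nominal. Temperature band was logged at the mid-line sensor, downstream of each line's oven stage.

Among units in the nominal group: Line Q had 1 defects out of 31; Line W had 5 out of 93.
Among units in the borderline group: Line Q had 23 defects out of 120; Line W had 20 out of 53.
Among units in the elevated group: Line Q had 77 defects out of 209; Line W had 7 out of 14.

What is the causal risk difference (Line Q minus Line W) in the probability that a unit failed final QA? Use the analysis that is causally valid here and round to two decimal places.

Line Q is lower inside every in-process temperature band stratum but Line W is lower in aggregate. Whether to stratify depends on how in-process temperature band relates to the line.
The distribution of in-process temperature band is itself part of what the line does — it is an intermediate outcome. Holding it fixed would remove that part of the effect; the total effect is the pooled difference.
The causal difference is the pooled difference: 0.281 − 0.200 = +0.081.

+0.08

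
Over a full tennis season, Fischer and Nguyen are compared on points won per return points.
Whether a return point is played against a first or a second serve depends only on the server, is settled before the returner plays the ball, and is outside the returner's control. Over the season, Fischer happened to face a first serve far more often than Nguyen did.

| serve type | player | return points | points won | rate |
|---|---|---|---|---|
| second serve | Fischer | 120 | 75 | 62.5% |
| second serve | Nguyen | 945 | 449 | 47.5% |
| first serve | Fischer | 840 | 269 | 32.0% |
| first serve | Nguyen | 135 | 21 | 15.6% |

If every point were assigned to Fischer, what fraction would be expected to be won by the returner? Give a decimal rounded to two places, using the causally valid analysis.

Within every serve type level Fischer has the higher rate, yet pooled Nguyen does — Simpson's reversal.
Serve type differs across players for reasons unrelated to any effect of the player itself, and it separately predicts the outcome — a classic confounder. We must compare within serve type levels.
Standardising Fischer to the population serve type mix: 0.522·75/120 + 0.478·269/840 = 0.479.

0.48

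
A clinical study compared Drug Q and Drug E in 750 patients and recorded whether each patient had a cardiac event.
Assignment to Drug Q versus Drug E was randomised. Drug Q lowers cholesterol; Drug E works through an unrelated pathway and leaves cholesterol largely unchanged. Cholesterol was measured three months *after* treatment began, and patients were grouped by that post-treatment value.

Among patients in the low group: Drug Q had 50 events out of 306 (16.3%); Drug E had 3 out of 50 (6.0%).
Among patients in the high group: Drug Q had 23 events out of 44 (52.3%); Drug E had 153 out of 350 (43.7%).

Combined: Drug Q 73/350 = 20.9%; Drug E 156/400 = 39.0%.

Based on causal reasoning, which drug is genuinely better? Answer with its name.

Within every cholesterol level Drug E has the lower rate, yet pooled Drug Q does — Simpson's reversal.
Cholesterol here is a post-treatment variable shaped by the drug; conditioning on it would introduce bias rather than remove it. The overall comparison is the causal one.
Pooled: Drug Q 20.9% vs Drug E 39.0%; Drug Q is lower overall.

Drug Q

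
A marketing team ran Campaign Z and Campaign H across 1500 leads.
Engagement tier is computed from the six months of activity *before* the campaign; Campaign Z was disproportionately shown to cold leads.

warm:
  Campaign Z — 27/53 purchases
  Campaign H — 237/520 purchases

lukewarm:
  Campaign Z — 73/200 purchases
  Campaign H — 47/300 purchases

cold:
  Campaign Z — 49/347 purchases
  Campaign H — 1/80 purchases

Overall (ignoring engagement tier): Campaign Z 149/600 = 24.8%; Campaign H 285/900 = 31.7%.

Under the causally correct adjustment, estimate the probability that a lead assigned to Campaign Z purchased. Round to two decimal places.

The engagement tier-specific comparison favours Campaign Z throughout, but the pooled figures favour Campaign H. The question is whether to condition on engagement tier.
Here engagement tier is a common cause — it drives both which campaign a case falls under and the outcome. The crude comparison mixes populations; the stratum-specific rates are the causally relevant ones.
Standardising Campaign Z to the population engagement tier mix: 0.382·27/53 + 0.333·73/200 + 0.285·49/347 = 0.356.

0.36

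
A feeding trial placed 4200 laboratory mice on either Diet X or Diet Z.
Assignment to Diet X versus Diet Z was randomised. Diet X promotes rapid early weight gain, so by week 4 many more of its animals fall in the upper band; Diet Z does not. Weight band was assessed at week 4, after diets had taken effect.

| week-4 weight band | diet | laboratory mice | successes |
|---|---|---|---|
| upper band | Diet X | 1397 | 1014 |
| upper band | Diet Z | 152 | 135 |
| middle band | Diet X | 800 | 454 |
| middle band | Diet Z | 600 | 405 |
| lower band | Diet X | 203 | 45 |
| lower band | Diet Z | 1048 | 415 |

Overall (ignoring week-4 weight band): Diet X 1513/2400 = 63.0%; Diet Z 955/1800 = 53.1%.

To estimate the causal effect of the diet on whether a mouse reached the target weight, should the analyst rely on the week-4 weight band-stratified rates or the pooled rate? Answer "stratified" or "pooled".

The stratified and pooled comparisons disagree (Diet Z wins within each week-4 weight band; Diet X wins overall), so the answer turns on the causal role of week-4 weight band.
Week-4 weight band is downstream of the diet. One should not condition on a consequence of treatment, so the overall rates are the right comparison.
Pooled: Diet X 63.0% vs Diet Z 53.1%; Diet X is higher overall.

pooled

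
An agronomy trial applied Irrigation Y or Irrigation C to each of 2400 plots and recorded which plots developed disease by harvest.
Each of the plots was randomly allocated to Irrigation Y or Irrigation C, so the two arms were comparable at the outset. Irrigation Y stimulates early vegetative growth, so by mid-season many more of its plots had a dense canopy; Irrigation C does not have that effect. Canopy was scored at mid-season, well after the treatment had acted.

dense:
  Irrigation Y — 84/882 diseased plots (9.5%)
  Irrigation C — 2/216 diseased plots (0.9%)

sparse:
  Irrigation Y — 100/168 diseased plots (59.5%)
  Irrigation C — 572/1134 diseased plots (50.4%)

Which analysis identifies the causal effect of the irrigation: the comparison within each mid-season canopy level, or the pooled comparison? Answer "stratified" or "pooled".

Irrigation C is lower inside every mid-season canopy stratum but Irrigation Y is lower in aggregate. Whether to stratify depends on how mid-season canopy relates to the irrigation.
Mid-season canopy is downstream of the irrigation. One should not condition on a consequence of treatment, so the overall rates are the right comparison.
Pooled: Irrigation Y 17.5% vs Irrigation C 42.5%; Irrigation Y is lower overall.

pooled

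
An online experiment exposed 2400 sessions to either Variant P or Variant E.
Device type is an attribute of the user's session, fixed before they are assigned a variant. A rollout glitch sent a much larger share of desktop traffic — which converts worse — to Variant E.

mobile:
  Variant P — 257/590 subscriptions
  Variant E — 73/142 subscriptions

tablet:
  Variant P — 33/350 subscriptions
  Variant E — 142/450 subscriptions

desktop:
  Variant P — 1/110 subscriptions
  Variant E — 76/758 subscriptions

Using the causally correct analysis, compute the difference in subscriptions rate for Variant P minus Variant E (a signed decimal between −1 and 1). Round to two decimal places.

The stratified and pooled comparisons disagree (Variant E wins within each device type; Variant P wins overall), so the answer turns on the causal role of device type.
Here device type is a common cause — it drives both which variant a case falls under and the outcome. The crude comparison mixes populations; the stratum-specific rates are the causally relevant ones.
Adjusting over the population distribution of device type: 0.305·(0.436−0.514) + 0.333·(0.094−0.316) + 0.362·(0.009−0.100) = -0.131.

-0.13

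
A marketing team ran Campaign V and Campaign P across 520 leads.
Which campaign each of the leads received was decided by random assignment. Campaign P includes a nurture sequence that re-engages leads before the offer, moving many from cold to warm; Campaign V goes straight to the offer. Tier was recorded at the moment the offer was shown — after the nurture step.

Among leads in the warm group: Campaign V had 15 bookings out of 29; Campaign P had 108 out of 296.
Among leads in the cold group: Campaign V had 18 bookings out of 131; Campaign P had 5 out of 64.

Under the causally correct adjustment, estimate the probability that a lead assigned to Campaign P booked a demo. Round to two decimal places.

Within every engagement tier level Campaign V has the higher rate, yet pooled Campaign P does — Simpson's reversal.
Engagement tier here is a post-treatment variable shaped by the campaign; conditioning on it would introduce bias rather than remove it. The overall comparison is the causal one.
So P(outcome | do(Campaign P)) is just the pooled rate for Campaign P: 113/360 = 0.314.

0.31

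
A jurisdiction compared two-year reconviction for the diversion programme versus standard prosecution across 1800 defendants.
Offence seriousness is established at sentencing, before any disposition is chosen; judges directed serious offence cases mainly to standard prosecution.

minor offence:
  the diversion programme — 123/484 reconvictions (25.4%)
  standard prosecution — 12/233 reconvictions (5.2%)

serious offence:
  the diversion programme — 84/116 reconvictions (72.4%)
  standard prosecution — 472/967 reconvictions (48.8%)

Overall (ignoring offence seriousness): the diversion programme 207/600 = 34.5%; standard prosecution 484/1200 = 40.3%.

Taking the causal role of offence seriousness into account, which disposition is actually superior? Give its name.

standard prosecution

Nothing the disposition does changes offence seriousness; the imbalance is an allocation artefact. With offence seriousness also predicting the outcome, the pooled figure is confounded, and the within-stratum comparison is the causal one.
Within each level — minor offence: 25.4% vs 5.2%; serious offence: 72.4% vs 48.8% — standard prosecution is lower every time.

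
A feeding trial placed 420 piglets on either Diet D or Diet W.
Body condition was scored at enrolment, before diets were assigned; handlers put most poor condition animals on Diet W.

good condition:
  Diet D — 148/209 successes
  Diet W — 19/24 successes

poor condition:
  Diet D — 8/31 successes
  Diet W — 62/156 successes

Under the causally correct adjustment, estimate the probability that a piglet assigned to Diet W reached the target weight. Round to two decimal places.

0.62

Here starting body condition is a common cause — it drives both which diet a case falls under and the outcome. The crude comparison mixes populations; the stratum-specific rates are the causally relevant ones.
Standardising Diet W to the population starting body condition mix: 0.555·19/24 + 0.445·62/156 = 0.616.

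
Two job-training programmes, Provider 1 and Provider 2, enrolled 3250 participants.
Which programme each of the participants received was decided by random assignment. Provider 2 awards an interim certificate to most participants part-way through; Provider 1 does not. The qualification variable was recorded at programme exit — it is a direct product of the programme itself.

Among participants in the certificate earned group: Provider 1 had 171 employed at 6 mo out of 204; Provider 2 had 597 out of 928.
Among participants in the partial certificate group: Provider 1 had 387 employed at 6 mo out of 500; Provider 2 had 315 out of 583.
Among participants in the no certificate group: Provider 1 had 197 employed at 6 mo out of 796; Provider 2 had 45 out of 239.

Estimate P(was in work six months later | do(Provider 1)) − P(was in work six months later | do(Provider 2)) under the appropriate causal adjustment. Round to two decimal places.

-0.04

Qualification attained during the programme here is a post-treatment variable shaped by the programme; conditioning on it would introduce bias rather than remove it. The overall comparison is the causal one.
The causal difference is the pooled difference: 0.503 − 0.547 = -0.044.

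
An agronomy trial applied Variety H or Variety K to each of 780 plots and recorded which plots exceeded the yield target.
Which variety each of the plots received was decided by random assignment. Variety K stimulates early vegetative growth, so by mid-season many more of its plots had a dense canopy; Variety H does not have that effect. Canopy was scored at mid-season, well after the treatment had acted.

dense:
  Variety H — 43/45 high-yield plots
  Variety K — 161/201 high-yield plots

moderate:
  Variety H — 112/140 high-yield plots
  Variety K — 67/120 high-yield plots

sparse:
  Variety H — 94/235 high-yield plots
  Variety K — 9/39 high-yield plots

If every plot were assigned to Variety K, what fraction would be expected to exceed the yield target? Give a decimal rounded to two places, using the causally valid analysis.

The stratified and pooled comparisons disagree (Variety H wins within each mid-season canopy; Variety K wins overall), so the answer turns on the causal role of mid-season canopy.
Because the variety influences mid-season canopy, mid-season canopy is a post-treatment mediator, not a confounder. Stratifying on it would bias the estimate; the causal effect is the crude pooled difference.
So P(outcome | do(Variety K)) is just the pooled rate for Variety K: 237/360 = 0.658.

0.66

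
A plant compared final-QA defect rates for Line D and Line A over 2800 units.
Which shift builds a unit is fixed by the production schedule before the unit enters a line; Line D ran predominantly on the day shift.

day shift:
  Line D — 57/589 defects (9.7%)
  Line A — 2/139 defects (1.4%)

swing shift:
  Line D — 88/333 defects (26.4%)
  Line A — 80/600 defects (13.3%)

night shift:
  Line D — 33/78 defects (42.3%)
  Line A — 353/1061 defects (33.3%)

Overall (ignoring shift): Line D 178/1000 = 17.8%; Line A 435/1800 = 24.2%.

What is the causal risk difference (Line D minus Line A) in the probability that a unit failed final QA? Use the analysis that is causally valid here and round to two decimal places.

Shift satisfies the back-door criterion: it is not a descendant of the line, and it blocks the spurious path from line to outcome. Adjusting for it (i.e., using the within-shift rates) gives the causal effect.
Adjusting over the population distribution of shift: 0.260·(0.097−0.014) + 0.333·(0.264−0.133) + 0.407·(0.423−0.333) = +0.102.

+0.10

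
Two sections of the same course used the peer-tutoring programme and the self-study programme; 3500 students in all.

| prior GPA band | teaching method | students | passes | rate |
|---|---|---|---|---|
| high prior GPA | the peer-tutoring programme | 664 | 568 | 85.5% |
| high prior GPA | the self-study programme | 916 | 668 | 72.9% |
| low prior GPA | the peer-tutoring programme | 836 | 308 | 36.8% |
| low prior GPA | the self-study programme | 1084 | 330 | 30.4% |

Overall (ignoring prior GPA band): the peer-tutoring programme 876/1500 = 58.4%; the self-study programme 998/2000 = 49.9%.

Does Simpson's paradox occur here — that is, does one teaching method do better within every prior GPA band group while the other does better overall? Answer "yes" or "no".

no

Within each prior GPA band level (high prior GPA 85.5% vs 72.9%; low prior GPA 36.8% vs 30.4%), the peer-tutoring programme has the higher rate every time. Pooled: 58.4% vs 49.9% — the peer-tutoring programme has the higher rate overall. They agree.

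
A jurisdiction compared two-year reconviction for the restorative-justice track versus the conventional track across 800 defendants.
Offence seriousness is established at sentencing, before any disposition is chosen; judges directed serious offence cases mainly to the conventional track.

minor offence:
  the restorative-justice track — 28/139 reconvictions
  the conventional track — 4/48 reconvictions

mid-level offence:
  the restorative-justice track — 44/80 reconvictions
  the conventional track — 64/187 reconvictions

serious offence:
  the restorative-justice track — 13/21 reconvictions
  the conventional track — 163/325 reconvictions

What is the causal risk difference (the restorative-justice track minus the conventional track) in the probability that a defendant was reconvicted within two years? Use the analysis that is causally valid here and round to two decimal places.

The stratified and pooled comparisons disagree (the conventional track wins within each offence seriousness; the restorative-justice track wins overall), so the answer turns on the causal role of offence seriousness.
The imbalance in offence seriousness arose from how defendants were allocated, not from anything the disposition did; and offence seriousness independently affects the outcome. The pooled gap is confounded — condition on offence seriousness.
Adjusting over the population distribution of offence seriousness: 0.234·(0.201−0.083) + 0.334·(0.550−0.342) + 0.432·(0.619−0.502) = +0.148.

+0.15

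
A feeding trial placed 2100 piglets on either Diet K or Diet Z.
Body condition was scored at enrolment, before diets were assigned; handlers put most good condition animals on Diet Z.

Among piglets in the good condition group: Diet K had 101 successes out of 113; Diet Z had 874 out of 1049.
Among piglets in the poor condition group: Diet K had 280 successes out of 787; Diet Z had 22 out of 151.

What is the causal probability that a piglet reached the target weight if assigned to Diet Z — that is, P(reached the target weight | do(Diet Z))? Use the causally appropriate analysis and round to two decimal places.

Within every starting body condition level Diet K has the higher rate, yet pooled Diet Z does — Simpson's reversal.
Here starting body condition is a common cause — it drives both which diet a case falls under and the outcome. The crude comparison mixes populations; the stratum-specific rates are the causally relevant ones.
Standardising Diet Z to the population starting body condition mix: 0.553·874/1049 + 0.447·22/151 = 0.526.

0.53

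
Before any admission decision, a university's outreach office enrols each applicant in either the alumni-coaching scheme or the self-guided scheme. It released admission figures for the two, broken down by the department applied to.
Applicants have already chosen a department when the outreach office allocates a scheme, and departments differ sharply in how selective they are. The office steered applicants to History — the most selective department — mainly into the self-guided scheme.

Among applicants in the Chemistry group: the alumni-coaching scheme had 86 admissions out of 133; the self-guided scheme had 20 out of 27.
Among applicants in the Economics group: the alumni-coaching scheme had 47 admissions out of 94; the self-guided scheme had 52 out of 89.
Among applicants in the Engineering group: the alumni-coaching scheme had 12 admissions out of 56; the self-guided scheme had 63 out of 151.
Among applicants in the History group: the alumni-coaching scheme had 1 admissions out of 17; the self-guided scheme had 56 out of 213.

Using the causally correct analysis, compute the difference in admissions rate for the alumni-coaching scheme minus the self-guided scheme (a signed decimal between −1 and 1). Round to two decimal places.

-0.15

The department-specific comparison favours the self-guided scheme throughout, but the pooled figures favour the alumni-coaching scheme. The question is whether to condition on department.
Department differs across outreach schemes for reasons unrelated to any effect of the outreach scheme itself, and it separately predicts the outcome — a classic confounder. We must compare within department levels.
Adjusting over the population distribution of department: 0.205·(0.647−0.741) + 0.235·(0.500−0.584) + 0.265·(0.214−0.417) + 0.295·(0.059−0.263) = -0.153.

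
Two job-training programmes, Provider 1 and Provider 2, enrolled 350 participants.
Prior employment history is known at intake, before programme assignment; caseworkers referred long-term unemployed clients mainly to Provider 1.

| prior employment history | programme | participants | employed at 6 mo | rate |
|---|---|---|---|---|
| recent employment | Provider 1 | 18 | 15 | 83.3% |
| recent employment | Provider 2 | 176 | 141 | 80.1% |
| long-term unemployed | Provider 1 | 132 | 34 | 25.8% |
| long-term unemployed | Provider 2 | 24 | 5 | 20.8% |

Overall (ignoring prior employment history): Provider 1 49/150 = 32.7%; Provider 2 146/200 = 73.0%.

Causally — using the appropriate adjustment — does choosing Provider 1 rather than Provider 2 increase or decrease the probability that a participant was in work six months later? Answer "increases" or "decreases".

increases

Nothing the programme does changes prior employment history; the imbalance is an allocation artefact. With prior employment history also predicting the outcome, the pooled figure is confounded, and the within-stratum comparison is the causal one.
Within each level — recent employment: 83.3% vs 80.1%; long-term unemployed: 25.8% vs 20.8% — Provider 1 is higher every time.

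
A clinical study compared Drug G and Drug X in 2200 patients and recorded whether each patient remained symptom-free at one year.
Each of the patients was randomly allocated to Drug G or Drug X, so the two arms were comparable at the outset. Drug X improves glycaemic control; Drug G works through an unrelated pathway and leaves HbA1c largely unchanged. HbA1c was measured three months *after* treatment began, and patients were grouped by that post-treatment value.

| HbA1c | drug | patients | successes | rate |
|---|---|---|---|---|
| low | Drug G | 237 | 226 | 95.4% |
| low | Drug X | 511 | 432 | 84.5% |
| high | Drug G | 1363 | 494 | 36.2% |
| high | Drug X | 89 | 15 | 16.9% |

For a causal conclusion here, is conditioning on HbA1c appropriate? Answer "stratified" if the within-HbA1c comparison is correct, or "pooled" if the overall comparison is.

pooled

Within every HbA1c level Drug G has the higher rate, yet pooled Drug X does — Simpson's reversal.
HbA1c is recorded after the drug and is itself shifted by it — it sits on the causal path from drug to outcome. Conditioning on a mediator would strip out part of the effect we want; the pooled comparison gives the total causal effect.
Pooled: Drug G 45.0% vs Drug X 74.5%; Drug X is higher overall.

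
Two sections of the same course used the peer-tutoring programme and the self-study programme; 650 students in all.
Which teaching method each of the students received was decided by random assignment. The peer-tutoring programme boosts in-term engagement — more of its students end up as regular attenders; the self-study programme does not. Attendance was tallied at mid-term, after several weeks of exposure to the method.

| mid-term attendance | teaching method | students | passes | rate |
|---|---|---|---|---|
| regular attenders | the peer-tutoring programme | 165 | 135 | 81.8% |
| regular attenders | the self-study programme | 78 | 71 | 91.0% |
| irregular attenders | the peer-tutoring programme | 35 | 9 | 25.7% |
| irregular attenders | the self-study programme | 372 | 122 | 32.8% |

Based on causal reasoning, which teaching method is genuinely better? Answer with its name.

the peer-tutoring programme

Mid-term attendance here is a post-treatment variable shaped by the teaching method; conditioning on it would introduce bias rather than remove it. The overall comparison is the causal one.
Pooled: the peer-tutoring programme 72.0% vs the self-study programme 42.9%; the peer-tutoring programme is higher overall.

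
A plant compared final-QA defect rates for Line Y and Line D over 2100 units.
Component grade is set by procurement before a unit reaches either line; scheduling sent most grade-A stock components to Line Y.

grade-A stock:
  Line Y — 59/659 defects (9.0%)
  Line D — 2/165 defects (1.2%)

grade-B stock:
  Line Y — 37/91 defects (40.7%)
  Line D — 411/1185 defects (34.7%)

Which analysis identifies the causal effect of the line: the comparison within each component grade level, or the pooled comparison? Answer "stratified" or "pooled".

Here component grade is a common cause — it drives both which line a case falls under and the outcome. The crude comparison mixes populations; the stratum-specific rates are the causally relevant ones.
Within each level — grade-A stock: 9.0% vs 1.2%; grade-B stock: 40.7% vs 34.7% — Line D is lower every time.

stratified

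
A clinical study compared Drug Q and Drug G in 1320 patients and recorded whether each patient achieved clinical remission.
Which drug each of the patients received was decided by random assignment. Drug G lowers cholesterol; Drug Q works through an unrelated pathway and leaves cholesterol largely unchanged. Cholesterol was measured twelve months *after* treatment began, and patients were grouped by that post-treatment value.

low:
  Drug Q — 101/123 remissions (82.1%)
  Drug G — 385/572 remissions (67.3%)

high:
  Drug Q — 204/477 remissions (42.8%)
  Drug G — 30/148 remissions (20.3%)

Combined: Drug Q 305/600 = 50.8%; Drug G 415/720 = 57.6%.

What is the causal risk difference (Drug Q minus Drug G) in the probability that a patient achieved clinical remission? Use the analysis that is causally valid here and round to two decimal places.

-0.07

Drug Q is higher inside every cholesterol stratum but Drug G is higher in aggregate. Whether to stratify depends on how cholesterol relates to the drug.
Cholesterol is recorded after the drug and is itself shifted by it — it sits on the causal path from drug to outcome. Conditioning on a mediator would strip out part of the effect we want; the pooled comparison gives the total causal effect.
The causal difference is the pooled difference: 0.508 − 0.576 = -0.068.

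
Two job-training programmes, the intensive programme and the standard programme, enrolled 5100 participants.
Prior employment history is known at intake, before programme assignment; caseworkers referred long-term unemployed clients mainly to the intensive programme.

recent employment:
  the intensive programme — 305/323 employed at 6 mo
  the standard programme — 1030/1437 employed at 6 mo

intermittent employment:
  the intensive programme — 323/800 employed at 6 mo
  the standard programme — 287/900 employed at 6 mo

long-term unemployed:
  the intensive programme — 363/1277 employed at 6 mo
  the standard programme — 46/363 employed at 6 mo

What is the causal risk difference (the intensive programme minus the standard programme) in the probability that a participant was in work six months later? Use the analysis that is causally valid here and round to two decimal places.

+0.16

The prior employment history-specific comparison favours the intensive programme throughout, but the pooled figures favour the standard programme. The question is whether to condition on prior employment history.
The imbalance in prior employment history arose from how participants were allocated, not from anything the programme did; and prior employment history independently affects the outcome. The pooled gap is confounded — condition on prior employment history.
Adjusting over the population distribution of prior employment history: 0.345·(0.944−0.717) + 0.333·(0.404−0.319) + 0.322·(0.284−0.127) = +0.157.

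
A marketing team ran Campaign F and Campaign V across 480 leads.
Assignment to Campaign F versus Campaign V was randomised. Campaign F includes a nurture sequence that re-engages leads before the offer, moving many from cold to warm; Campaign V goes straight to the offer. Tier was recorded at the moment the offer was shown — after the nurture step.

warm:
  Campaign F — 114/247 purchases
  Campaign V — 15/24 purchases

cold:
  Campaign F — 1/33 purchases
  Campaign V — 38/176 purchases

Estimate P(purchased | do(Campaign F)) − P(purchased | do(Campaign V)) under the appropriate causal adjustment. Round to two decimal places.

Because the campaign influences engagement tier, engagement tier is a post-treatment mediator, not a confounder. Stratifying on it would bias the estimate; the causal effect is the crude pooled difference.
The causal difference is the pooled difference: 0.411 − 0.265 = +0.146.

+0.15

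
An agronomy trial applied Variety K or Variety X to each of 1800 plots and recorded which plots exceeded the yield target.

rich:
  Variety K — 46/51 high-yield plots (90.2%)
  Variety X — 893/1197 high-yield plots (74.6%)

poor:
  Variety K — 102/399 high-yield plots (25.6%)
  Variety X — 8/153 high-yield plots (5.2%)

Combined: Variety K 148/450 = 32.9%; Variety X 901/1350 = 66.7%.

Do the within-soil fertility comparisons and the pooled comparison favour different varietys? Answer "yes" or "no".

Within each soil fertility level (rich 90.2% vs 74.6%; poor 25.6% vs 5.2%), Variety K has the higher rate every time. Pooled: 32.9% vs 66.7% — Variety X has the higher rate overall. The two comparisons disagree.

yes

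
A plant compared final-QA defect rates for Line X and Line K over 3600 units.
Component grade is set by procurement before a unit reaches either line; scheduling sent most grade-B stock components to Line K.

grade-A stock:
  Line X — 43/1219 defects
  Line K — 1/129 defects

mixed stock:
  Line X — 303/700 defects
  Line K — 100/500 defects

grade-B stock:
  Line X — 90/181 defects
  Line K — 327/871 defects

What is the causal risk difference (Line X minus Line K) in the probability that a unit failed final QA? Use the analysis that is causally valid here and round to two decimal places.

+0.12

Since component grade is a pre-existing factor (not a product of the line) and it affects the outcome on its own, it is a confounder. The stratified rates, not the pooled rate, identify the causal effect.
Adjusting over the population distribution of component grade: 0.374·(0.035−0.008) + 0.333·(0.433−0.200) + 0.292·(0.497−0.375) = +0.124.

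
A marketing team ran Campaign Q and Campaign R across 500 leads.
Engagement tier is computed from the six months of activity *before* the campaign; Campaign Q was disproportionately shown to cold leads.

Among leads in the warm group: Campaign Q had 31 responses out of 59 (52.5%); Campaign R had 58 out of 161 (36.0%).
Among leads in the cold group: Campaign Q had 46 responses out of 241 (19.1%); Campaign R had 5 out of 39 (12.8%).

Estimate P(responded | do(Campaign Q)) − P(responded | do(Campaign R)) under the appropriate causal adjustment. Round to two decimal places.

Here engagement tier is a common cause — it drives both which campaign a case falls under and the outcome. The crude comparison mixes populations; the stratum-specific rates are the causally relevant ones.
Adjusting over the population distribution of engagement tier: 0.440·(0.525−0.360) + 0.560·(0.191−0.128) = +0.108.

+0.11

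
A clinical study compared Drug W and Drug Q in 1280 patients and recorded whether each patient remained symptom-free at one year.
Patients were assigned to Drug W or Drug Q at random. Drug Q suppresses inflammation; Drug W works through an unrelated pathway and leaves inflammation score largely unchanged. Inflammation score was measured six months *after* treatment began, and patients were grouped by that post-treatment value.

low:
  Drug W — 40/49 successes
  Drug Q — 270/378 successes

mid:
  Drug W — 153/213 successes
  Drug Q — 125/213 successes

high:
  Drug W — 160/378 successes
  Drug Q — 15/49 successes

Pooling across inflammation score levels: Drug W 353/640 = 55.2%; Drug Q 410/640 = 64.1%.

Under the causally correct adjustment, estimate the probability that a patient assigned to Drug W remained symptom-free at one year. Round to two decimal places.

0.55

Stratifying would compare drugs among patients the drugs themselves sorted into inflammation score groups — a form of selection on an intermediate. The unconditioned pooled rates give the total causal effect.
So P(outcome | do(Drug W)) is just the pooled rate for Drug W: 353/640 = 0.552.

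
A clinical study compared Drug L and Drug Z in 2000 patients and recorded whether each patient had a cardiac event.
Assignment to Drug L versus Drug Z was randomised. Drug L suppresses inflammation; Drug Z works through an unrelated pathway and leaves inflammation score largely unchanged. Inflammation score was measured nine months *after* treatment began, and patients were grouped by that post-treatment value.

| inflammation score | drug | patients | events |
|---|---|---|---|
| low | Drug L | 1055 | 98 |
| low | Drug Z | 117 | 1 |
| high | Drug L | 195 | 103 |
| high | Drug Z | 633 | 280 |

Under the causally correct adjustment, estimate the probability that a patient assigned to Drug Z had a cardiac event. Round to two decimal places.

0.37

The inflammation score-specific comparison favours Drug Z throughout, but the pooled figures favour Drug L. The question is whether to condition on inflammation score.
Because the drug influences inflammation score, inflammation score is a post-treatment mediator, not a confounder. Stratifying on it would bias the estimate; the causal effect is the crude pooled difference.
So P(outcome | do(Drug Z)) is just the pooled rate for Drug Z: 281/750 = 0.375.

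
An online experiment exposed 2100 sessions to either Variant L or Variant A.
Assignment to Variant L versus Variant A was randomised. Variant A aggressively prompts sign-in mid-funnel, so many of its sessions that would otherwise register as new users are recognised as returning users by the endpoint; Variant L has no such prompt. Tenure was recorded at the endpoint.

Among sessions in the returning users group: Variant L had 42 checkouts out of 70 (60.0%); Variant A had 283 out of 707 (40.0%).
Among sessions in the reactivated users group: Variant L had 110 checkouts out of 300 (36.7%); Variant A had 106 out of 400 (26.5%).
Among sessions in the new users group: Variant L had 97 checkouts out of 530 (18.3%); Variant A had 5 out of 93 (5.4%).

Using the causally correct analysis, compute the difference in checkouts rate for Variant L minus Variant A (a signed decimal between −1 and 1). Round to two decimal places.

User tenure lies on the pathway variant → user tenure → outcome, so adjusting for it blocks the indirect effect. For the total causal effect of variant, use the unadjusted pooled rates.
The causal difference is the pooled difference: 0.277 − 0.328 = -0.052.

-0.05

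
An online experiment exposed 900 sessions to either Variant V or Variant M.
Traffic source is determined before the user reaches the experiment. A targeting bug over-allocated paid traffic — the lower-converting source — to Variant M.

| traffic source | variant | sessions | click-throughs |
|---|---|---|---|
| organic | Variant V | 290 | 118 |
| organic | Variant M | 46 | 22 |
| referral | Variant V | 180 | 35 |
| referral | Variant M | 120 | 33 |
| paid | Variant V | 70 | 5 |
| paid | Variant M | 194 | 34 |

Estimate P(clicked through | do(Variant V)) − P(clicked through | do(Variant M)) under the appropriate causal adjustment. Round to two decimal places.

Traffic source is set before the variant has any effect — it is not caused by the variant — and it independently drives the outcome. That makes it a confounder, so the causal comparison is within traffic source levels.
Adjusting over the population distribution of traffic source: 0.373·(0.407−0.478) + 0.333·(0.194−0.275) + 0.293·(0.071−0.175) = -0.084.

-0.08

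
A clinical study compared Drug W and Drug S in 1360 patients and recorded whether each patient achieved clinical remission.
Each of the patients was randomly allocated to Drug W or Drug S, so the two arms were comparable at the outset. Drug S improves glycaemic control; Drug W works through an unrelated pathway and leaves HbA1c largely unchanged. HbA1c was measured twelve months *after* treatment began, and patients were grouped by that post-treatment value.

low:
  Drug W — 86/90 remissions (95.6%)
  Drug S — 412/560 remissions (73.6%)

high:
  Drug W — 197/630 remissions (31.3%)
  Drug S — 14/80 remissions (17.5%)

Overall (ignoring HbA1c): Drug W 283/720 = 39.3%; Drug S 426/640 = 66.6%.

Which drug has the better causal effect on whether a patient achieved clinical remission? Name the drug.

HbA1c is downstream of the drug. One should not condition on a consequence of treatment, so the overall rates are the right comparison.
Pooled: Drug W 39.3% vs Drug S 66.6%; Drug S is higher overall.

Drug S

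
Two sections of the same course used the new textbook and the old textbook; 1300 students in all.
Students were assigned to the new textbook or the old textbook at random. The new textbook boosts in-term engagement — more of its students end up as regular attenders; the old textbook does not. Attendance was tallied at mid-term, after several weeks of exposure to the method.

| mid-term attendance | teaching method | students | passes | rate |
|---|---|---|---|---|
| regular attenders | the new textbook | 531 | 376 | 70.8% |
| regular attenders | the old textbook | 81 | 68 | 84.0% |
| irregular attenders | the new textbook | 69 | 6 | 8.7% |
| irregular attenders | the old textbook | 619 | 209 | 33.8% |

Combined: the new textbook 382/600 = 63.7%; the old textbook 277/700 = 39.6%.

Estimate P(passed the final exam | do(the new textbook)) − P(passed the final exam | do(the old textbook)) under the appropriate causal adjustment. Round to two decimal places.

Within every mid-term attendance level the old textbook has the higher rate, yet pooled the new textbook does — Simpson's reversal.
Because the teaching method influences mid-term attendance, mid-term attendance is a post-treatment mediator, not a confounder. Stratifying on it would bias the estimate; the causal effect is the crude pooled difference.
The causal difference is the pooled difference: 0.637 − 0.396 = +0.241.

+0.24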